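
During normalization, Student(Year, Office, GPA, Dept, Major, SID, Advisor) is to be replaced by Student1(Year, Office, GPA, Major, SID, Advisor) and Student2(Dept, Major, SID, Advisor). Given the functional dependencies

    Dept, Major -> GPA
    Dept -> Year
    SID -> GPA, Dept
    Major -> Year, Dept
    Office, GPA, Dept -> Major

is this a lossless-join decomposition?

Common attributes: Student1 ∩ Student2 = {Major, SID, Advisor}.
Closure of {Major, SID, Advisor}: SID → GPA, Dept applies, adding GPA, Dept; Major → Year, Dept applies, adding Year. So (Major, SID, Advisor)⁺ = {Year, GPA, Dept, Major, SID, Advisor}.
This closure contains every attribute of Student2, so Student1 ∩ Student2 → Student2. The join is lossless.

Yes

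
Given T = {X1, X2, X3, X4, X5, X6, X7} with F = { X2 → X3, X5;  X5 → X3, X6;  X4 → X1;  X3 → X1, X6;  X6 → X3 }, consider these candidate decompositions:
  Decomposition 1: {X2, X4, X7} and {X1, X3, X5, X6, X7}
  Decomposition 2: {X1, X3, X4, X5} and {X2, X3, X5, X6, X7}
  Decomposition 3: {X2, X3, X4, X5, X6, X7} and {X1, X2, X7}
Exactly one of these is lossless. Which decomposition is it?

Decomposition 3

Decomposition 1: common = {X7}, closure = {X7} → lossy.
Decomposition 2: common = {X3, X5}, closure = {X1, X3, X5, X6} → lossy.
Decomposition 3: common = {X2, X7}, closure = {X1, X2, X3, X5, X6, X7} → lossless.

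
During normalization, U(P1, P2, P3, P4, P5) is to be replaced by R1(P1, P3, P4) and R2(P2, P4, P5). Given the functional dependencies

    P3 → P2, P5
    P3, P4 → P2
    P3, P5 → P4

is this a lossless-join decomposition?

Common attributes: R1 ∩ R2 = {P4}.
No dependency enlarges {P4}, so (P4)⁺ = {P4}.
The closure contains neither all of R1 = {P1, P3, P4} nor all of R2 = {P2, P4, P5}, so the common attributes are not a superkey of either fragment. The join is lossy.

No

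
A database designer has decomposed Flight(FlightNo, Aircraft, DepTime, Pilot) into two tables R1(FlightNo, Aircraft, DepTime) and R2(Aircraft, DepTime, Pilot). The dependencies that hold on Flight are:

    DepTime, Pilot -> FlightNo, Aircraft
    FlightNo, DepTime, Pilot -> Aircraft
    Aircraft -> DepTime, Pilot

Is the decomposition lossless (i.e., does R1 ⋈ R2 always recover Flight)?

Common attributes: R1 ∩ R2 = {Aircraft, DepTime}.
Closure of {Aircraft, DepTime}: Aircraft → DepTime, Pilot applies, adding Pilot; DepTime, Pilot → FlightNo, Aircraft applies, adding FlightNo. So (Aircraft, DepTime)⁺ = {FlightNo, Aircraft, DepTime, Pilot}.
This closure contains every attribute of R1, so R1 ∩ R2 → R1. The join is lossless.

Yes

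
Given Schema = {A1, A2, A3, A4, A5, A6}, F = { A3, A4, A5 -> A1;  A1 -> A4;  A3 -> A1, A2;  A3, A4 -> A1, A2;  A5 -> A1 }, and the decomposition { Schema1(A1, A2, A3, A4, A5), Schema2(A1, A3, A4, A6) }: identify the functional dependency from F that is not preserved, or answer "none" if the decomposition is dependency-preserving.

none

A3, A4, A5 → A1 lies within Schema1.
A1 → A4 lies within Schema1.
A3 → A1, A2 lies within Schema1.
A3, A4 → A1, A2 lies within Schema1.
A5 → A1 lies within Schema1.
Every dependency is enforceable on the fragments, so the decomposition is dependency-preserving.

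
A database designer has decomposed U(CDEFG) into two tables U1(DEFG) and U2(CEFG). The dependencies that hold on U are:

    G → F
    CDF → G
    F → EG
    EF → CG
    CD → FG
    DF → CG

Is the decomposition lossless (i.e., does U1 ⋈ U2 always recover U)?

Yes

Common attributes: U1 ∩ U2 = {EFG}.
Closure of {EFG}: EF → CG applies, adding C. So (EFG)⁺ = {CEFG}.
This closure contains every attribute of U2, so U1 ∩ U2 → U2. The join is lossless.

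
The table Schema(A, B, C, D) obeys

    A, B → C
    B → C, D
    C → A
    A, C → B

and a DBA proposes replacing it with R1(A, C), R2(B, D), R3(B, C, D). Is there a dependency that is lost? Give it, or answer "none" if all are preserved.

none

A, B → C: restricted closure across fragments reaches C.
B → C, D lies within R3.
C → A lies within R1.
A, C → B: restricted closure across fragments reaches B.
Every dependency is enforceable on the fragments, so the decomposition is dependency-preserving.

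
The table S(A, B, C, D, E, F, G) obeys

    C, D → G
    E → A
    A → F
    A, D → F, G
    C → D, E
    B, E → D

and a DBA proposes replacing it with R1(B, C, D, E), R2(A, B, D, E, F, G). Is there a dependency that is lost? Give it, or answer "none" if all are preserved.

none

C, D → G: restricted closure across fragments reaches G.
E → A lies within R2.
A → F lies within R2.
A, D → F, G lies within R2.
C → D, E lies within R1.
B, E → D lies within R1.
Every dependency is enforceable on the fragments, so the decomposition is dependency-preserving.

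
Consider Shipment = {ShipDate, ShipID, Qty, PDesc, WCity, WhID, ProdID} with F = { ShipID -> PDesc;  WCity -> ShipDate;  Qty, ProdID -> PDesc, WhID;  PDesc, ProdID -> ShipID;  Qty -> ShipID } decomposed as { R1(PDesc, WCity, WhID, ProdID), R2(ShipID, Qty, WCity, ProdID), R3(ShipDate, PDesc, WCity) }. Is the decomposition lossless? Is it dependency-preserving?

lossy and not dependency-preserving

Lossless test (chase): Rows 1 and 2 agree on WCity; apply WCity→ShipDate and equate their ShipDate entries. Rows 1 and 3 agree on WCity; apply WCity→ShipDate and equate their ShipDate entries. No row becomes fully distinguished — the join is lossy.
Dependency preservation: the restricted closure of {ShipID} across the fragments never reaches {PDesc}, so ShipID → PDesc cannot be enforced without a join — not preserved.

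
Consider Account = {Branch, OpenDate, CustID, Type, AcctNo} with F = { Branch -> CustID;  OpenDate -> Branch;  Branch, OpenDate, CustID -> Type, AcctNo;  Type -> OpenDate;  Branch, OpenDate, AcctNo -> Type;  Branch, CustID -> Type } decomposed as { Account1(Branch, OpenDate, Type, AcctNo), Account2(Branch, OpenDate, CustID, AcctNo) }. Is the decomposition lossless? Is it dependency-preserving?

lossless and dependency-preserving

Lossless test: (Branch, OpenDate, AcctNo)⁺ = {Branch, OpenDate, CustID, Type, AcctNo}, which contains all of one fragment — lossless.
Dependency preservation: Branch, OpenDate, CustID → Type, AcctNo; Branch, CustID → Type are not contained in any single fragment, but the restricted closure of each left-hand side across the fragments still reaches the right-hand side; the remaining FDs each lie inside some fragment. All dependencies are preserved.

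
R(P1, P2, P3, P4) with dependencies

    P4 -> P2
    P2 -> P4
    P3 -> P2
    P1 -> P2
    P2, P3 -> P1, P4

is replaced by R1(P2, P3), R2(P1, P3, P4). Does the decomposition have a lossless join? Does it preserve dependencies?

Lossless test: (P3)⁺ = {P1, P2, P3, P4}, which contains all of one fragment — lossless.
Dependency preservation: the restricted closure of {P4} across the fragments never reaches {P2}, so P4 → P2 cannot be enforced without a join — not preserved.

lossless but not dependency-preserving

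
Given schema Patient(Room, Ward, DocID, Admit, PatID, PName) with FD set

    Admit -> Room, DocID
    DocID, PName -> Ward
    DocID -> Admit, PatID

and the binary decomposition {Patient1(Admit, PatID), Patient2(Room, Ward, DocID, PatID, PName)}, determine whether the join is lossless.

Common attributes: Patient1 ∩ Patient2 = {PatID}.
No dependency enlarges {PatID}, so (PatID)⁺ = {PatID}.
The closure contains neither all of Patient1 = {Admit, PatID} nor all of Patient2 = {Room, Ward, DocID, PatID, PName}, so the common attributes are not a superkey of either fragment. The join is lossy.

No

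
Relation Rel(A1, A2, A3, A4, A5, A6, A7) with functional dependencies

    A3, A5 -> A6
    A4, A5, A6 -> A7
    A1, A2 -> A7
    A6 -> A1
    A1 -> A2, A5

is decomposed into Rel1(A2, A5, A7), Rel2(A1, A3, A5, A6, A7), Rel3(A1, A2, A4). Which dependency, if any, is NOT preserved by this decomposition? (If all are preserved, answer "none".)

none

A3, A5 → A6 lies within Rel2.
A4, A5, A6 → A7: restricted closure across fragments reaches A7.
A1, A2 → A7: restricted closure across fragments reaches A7.
A6 → A1 lies within Rel2.
A1 → A2, A5: restricted closure across fragments reaches A2, A5.
Every dependency is enforceable on the fragments, so the decomposition is dependency-preserving.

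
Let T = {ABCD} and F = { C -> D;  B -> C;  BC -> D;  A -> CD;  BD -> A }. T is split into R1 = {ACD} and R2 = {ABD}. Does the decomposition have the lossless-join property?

Yes

Common attributes: R1 ∩ R2 = {AD}.
Closure of {AD}: A → CD applies, adding C. So (AD)⁺ = {ACD}.
This closure contains every attribute of R1, so R1 ∩ R2 → R1. The join is lossless.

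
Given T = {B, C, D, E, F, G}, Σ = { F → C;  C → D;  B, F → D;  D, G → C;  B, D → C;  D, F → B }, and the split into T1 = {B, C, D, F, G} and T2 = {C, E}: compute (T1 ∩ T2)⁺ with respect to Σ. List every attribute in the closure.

T1 ∩ T2 = {C}.
C → D applies, adding D
Closure: {C, D}.

C, D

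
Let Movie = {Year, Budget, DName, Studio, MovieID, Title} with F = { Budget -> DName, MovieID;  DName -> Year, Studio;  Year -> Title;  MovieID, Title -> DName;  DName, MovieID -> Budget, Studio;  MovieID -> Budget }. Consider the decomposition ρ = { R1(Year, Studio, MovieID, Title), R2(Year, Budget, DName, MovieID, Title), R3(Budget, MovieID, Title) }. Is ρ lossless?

Yes

Chase test. Columns are Year, Budget, DName, Studio, MovieID, Title; row i has aⱼ where attribute j ∈ Ri, else bᵢⱼ.
Initial tableau (one row per fragment):
  row 1: a1 b12 b13 a4 a5 a6
  row 2: a1 a2 a3 b24 a5 a6
  row 3: b31 a2 b33 b34 a5 a6
Rows 2 and 3 agree on Budget; apply Budget→DName, MovieID and equate their DName, MovieID entries.
Rows 2 and 3 agree on DName; apply DName→Year, Studio and equate their Year, Studio entries.
Rows 1 and 2 agree on MovieID, Title; apply MovieID, Title→DName and equate their DName entries.
Rows 1 and 2 agree on DName, MovieID; apply DName, MovieID→Budget, Studio and equate their Budget, Studio entries.
Row 1 is now all distinguished symbols — the join is lossless.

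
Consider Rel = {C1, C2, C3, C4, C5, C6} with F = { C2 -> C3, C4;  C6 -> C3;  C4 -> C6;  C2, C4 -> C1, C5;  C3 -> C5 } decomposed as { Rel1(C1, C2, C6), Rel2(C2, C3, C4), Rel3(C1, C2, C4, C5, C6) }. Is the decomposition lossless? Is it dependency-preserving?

Lossless test (chase): Rows 1 and 2 agree on C2; apply C2→C3, C4 and equate their C3, C4 entries. Rows 1 and 3 agree on C2; apply C2→C3, C4 and equate their C3, C4 entries. Rows 1 and 2 agree on C4; apply C4→C6 and equate their C6 entries. Rows 1 and 2 agree on C2, C4; apply C2, C4→C1, C5 and equate their C1, C5 entries. Rows 1 and 3 agree on C2, C4; apply C2, C4→C1, C5 and equate their C1, C5 entries. Row 1 is now all distinguished symbols — the join is lossless.
Dependency preservation: the restricted closure of {C6} across the fragments never reaches {C3}, so C6 → C3 cannot be enforced without a join — not preserved.

lossless but not dependency-preserving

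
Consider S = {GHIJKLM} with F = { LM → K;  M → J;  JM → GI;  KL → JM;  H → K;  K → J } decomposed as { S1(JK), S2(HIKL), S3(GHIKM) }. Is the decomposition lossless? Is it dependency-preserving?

lossy and not dependency-preserving

Lossless test (chase): Rows 1 and 2 agree on K; apply K→J and equate their J entries. Rows 1 and 3 agree on K; apply K→J and equate their J entries. No row becomes fully distinguished — the join is lossy.
Dependency preservation: the restricted closure of {LM} across the fragments never reaches {K}, so LM → K cannot be enforced without a join — not preserved.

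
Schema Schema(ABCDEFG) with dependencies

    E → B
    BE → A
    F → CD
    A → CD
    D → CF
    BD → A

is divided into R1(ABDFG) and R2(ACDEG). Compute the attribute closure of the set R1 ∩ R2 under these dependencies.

ACDFG

R1 ∩ R2 = {ADG}.
A → CD applies, adding C
D → CF applies, adding F
Closure: {ACDFG}.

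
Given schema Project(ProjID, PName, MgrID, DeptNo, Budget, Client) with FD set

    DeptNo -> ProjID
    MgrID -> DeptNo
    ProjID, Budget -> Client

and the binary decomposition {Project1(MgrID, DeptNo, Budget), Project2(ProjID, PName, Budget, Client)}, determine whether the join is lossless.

Common attributes: Project1 ∩ Project2 = {Budget}.
No dependency enlarges {Budget}, so (Budget)⁺ = {Budget}.
The closure contains neither all of Project1 = {MgrID, DeptNo, Budget} nor all of Project2 = {ProjID, PName, Budget, Client}, so the common attributes are not a superkey of either fragment. The join is lossy.

No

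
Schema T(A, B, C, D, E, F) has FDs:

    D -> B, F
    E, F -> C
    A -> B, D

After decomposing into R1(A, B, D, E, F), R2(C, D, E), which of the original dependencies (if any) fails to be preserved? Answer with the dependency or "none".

Check E, F → C: no single fragment contains all of {C, E, F}, and the restricted closure of {E, F} across the fragments never reaches {C}.
D → B, F is preserved.
A → B, D is preserved.

E, F -> C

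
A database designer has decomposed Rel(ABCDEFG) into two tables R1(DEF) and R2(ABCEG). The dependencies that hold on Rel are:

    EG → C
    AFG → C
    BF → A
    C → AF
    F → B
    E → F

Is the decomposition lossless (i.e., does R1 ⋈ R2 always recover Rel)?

No

Common attributes: R1 ∩ R2 = {E}.
Closure of {E}: E → F applies, adding F; F → B applies, adding B; BF → A applies, adding A. So (E)⁺ = {ABEF}.
The closure contains neither all of R1 = {DEF} nor all of R2 = {ABCEG}, so the common attributes are not a superkey of either fragment. The join is lossy.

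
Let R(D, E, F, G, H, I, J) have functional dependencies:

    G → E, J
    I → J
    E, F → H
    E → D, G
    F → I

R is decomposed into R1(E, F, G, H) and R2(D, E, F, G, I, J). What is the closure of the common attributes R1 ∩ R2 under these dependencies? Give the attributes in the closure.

D, E, F, G, H, I, J

R1 ∩ R2 = {E, F, G}.
G → E, J applies, adding J
E, F → H applies, adding H
E → D, G applies, adding D
F → I applies, adding I
Closure: {D, E, F, G, H, I, J}.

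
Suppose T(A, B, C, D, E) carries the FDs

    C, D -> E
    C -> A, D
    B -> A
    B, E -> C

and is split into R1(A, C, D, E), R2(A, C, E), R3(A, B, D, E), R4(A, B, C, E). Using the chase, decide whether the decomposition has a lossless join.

Chase test. Columns are A, B, C, D, E; row i has aⱼ where attribute j ∈ Ri, else bᵢⱼ.
Initial tableau (one row per fragment):
  row 1: a1 b12 a3 a4 a5
  row 2: a1 b22 a3 b24 a5
  row 3: a1 a2 b33 a4 a5
  row 4: a1 a2 a3 b44 a5
Rows 1 and 2 agree on C; apply C→A, D and equate their A, D entries.
Rows 1 and 4 agree on C; apply C→A, D and equate their A, D entries.
Rows 3 and 4 agree on B, E; apply B, E→C and equate their C entries.
Row 3 is now all distinguished symbols — the join is lossless.

Yes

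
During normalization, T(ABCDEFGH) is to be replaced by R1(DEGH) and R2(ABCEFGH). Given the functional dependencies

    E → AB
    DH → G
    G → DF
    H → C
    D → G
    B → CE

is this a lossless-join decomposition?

Yes

Common attributes: R1 ∩ R2 = {EGH}.
Closure of {EGH}: E → AB applies, adding AB; G → DF applies, adding DF; H → C applies, adding C. So (EGH)⁺ = {ABCDEFGH}.
This closure contains every attribute of R1, so R1 ∩ R2 → R1. The join is lossless.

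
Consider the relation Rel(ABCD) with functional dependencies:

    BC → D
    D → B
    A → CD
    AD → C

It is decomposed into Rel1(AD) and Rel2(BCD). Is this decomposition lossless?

No

Common attributes: Rel1 ∩ Rel2 = {D}.
Closure of {D}: D → B applies, adding B. So (D)⁺ = {BD}.
The closure contains neither all of Rel1 = {AD} nor all of Rel2 = {BCD}, so the common attributes are not a superkey of either fragment. The join is lossy.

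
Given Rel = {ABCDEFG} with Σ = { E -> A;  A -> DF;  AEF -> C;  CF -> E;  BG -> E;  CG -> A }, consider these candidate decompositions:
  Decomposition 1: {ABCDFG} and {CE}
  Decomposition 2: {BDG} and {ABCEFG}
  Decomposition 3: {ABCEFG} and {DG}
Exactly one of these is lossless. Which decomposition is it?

Decomposition 2

Decomposition 1: common = {C}, closure = {C} → lossy.
Decomposition 2: common = {BG}, closure = {ABCDEFG} → lossless.
Decomposition 3: common = {G}, closure = {G} → lossy.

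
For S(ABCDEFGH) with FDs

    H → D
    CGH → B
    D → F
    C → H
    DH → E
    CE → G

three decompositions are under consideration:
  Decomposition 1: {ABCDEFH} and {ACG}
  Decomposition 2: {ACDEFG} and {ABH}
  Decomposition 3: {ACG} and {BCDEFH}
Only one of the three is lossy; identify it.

Decomposition 2

Decomposition 1: common = {AC}, closure = {ABCDEFGH} → lossless.
Decomposition 2: common = {A}, closure = {A} → lossy.
Decomposition 3: common = {C}, closure = {BCDEFGH} → lossless.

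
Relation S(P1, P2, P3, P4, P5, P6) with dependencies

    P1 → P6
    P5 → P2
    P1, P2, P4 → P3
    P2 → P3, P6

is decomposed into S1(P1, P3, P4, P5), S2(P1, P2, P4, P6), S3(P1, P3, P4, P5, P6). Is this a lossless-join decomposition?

No

Chase test. Columns are P1, P2, P3, P4, P5, P6; row i has aⱼ where attribute j ∈ Si, else bᵢⱼ.
Initial tableau (one row per fragment):
  row 1: a1 b12 a3 a4 a5 b16
  row 2: a1 a2 b23 a4 b25 a6
  row 3: a1 b32 a3 a4 a5 a6
Rows 1 and 2 agree on P1; apply P1→P6 and equate their P6 entries.
Rows 1 and 3 agree on P5; apply P5→P2 and equate their P2 entries.
No row becomes fully distinguished — the join is lossy.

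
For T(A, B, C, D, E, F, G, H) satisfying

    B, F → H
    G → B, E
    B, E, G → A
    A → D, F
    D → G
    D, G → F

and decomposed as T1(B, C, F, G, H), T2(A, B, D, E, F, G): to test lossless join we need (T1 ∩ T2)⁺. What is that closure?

A, B, D, E, F, G, H

T1 ∩ T2 = {B, F, G}.
B, F → H applies, adding H
G → B, E applies, adding E
B, E, G → A applies, adding A
A → D, F applies, adding D
Closure: {A, B, D, E, F, G, H}.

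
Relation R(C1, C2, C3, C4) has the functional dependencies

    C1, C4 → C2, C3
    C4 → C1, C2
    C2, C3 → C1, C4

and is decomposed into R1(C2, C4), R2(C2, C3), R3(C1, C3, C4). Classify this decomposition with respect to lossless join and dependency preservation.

lossless but not dependency-preserving

Lossless test (chase): Rows 1 and 3 agree on C4; apply C4→C1, C2 and equate their C1, C2 entries. Rows 2 and 3 agree on C2, C3; apply C2, C3→C1, C4 and equate their C1, C4 entries. Rows 1 and 2 agree on C1, C4; apply C1, C4→C2, C3 and equate their C2, C3 entries. Row 1 is now all distinguished symbols — the join is lossless.
Dependency preservation: the restricted closure of {C2, C3} across the fragments never reaches {C1, C4}, so C2, C3 → C1, C4 cannot be enforced without a join — not preserved.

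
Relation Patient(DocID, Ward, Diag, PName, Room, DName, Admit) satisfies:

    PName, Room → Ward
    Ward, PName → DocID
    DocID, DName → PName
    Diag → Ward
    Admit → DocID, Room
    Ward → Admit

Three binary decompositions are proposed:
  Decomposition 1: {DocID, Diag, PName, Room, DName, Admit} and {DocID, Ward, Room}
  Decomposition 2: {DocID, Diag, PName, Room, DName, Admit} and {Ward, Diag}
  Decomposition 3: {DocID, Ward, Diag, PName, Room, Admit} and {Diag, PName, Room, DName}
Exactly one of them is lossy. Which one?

Decomposition 1

Decomposition 1: common = {DocID, Room}, closure = {DocID, Room} → lossy.
Decomposition 2: common = {Diag}, closure = {DocID, Ward, Diag, Room, Admit} → lossless.
Decomposition 3: common = {Diag, PName, Room}, closure = {DocID, Ward, Diag, PName, Room, Admit} → lossless.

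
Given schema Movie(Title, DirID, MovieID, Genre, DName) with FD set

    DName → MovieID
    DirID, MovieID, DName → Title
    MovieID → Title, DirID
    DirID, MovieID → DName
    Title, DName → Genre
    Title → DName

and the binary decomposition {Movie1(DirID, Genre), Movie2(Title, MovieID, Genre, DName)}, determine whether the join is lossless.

Common attributes: Movie1 ∩ Movie2 = {Genre}.
No dependency enlarges {Genre}, so (Genre)⁺ = {Genre}.
The closure contains neither all of Movie1 = {DirID, Genre} nor all of Movie2 = {Title, MovieID, Genre, DName}, so the common attributes are not a superkey of either fragment. The join is lossy.

No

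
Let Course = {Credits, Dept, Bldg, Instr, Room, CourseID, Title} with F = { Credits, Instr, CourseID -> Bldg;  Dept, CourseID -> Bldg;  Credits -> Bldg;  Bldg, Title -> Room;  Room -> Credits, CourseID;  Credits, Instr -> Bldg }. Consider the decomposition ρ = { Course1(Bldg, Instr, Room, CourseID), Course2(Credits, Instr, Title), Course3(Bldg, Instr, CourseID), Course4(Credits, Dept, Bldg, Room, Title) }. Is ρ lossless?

Chase test. Columns are Credits, Dept, Bldg, Instr, Room, CourseID, Title; row i has aⱼ where attribute j ∈ Coursei, else bᵢⱼ.
Initial tableau (one row per fragment):
  row 1: b11 b12 a3 a4 a5 a6 b17
  row 2: a1 b22 b23 a4 b25 b26 a7
  row 3: b31 b32 a3 a4 b35 a6 b37
  row 4: a1 a2 a3 b44 a5 b46 a7
Rows 2 and 4 agree on Credits; apply Credits→Bldg and equate their Bldg entries.
Rows 2 and 4 agree on Bldg, Title; apply Bldg, Title→Room and equate their Room entries.
Rows 1 and 2 agree on Room; apply Room→Credits, CourseID and equate their Credits, CourseID entries.
Rows 1 and 4 agree on Room; apply Room→Credits, CourseID and equate their Credits, CourseID entries.
No row becomes fully distinguished — the join is lossy.

No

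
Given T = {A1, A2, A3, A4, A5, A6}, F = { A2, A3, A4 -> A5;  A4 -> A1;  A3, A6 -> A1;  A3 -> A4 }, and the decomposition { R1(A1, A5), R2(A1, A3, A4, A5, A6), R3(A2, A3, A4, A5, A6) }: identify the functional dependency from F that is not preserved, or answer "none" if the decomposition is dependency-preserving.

A2, A3, A4 → A5 lies within R3.
A4 → A1 lies within R2.
A3, A6 → A1 lies within R2.
A3 → A4 lies within R2.
Every dependency is enforceable on the fragments, so the decomposition is dependency-preserving.

none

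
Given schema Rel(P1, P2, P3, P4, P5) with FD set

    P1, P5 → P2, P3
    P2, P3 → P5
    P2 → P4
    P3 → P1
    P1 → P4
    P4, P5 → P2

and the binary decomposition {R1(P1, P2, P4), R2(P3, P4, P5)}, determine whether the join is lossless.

Common attributes: R1 ∩ R2 = {P4}.
No dependency enlarges {P4}, so (P4)⁺ = {P4}.
The closure contains neither all of R1 = {P1, P2, P4} nor all of R2 = {P3, P4, P5}, so the common attributes are not a superkey of either fragment. The join is lossy.

No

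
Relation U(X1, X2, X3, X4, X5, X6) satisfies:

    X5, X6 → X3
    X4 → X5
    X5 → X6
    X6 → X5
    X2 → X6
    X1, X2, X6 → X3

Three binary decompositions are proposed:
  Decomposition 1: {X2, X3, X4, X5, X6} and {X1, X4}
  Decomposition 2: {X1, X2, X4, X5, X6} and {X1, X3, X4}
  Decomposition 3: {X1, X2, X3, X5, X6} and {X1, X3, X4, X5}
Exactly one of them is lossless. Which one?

Decomposition 1: common = {X4}, closure = {X3, X4, X5, X6} → lossy.
Decomposition 2: common = {X1, X4}, closure = {X1, X3, X4, X5, X6} → lossless.
Decomposition 3: common = {X1, X3, X5}, closure = {X1, X3, X5, X6} → lossy.

Decomposition 2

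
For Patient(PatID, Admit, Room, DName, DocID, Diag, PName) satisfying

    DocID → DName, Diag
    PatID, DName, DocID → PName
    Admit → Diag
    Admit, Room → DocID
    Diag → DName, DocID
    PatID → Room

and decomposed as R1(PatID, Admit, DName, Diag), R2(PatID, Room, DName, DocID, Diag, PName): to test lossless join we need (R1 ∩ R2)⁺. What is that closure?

R1 ∩ R2 = {PatID, DName, Diag}.
Diag → DName, DocID applies, adding DocID
PatID → Room applies, adding Room
PatID, DName, DocID → PName applies, adding PName
Closure: {PatID, Room, DName, DocID, Diag, PName}.

PatID, Room, DName, DocID, Diag, PName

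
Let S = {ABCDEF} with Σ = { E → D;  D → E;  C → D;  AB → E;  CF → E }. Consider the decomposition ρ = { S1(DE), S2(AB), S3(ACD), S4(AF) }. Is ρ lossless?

No

Chase test. Columns are ABCDEF; row i has aⱼ where attribute j ∈ Si, else bᵢⱼ.
Initial tableau (one row per fragment):
  row 1: b11 b12 b13 a4 a5 b16
  row 2: a1 a2 b23 b24 b25 b26
  row 3: a1 b32 a3 a4 b35 b36
  row 4: a1 b42 b43 b44 b45 a6
Rows 1 and 3 agree on D; apply D→E and equate their E entries.
No row becomes fully distinguished — the join is lossy.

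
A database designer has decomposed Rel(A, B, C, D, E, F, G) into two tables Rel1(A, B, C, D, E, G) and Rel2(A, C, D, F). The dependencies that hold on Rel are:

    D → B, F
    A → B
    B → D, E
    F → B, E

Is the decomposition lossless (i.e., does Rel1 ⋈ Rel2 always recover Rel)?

Yes

Common attributes: Rel1 ∩ Rel2 = {A, C, D}.
Closure of {A, C, D}: D → B, F applies, adding B, F; B → D, E applies, adding E. So (A, C, D)⁺ = {A, B, C, D, E, F}.
This closure contains every attribute of Rel2, so Rel1 ∩ Rel2 → Rel2. The join is lossless.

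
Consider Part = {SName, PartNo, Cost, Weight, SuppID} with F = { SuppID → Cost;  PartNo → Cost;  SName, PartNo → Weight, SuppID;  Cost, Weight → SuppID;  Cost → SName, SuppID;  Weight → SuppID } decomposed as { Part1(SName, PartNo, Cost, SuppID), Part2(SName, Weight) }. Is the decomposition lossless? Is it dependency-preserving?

Lossless test: (SName)⁺ = {SName}, which is a superkey of neither fragment — lossy.
Dependency preservation: the restricted closure of {SName, PartNo} across the fragments never reaches {Weight, SuppID}, so SName, PartNo → Weight, SuppID cannot be enforced without a join — not preserved.

lossy and not dependency-preserving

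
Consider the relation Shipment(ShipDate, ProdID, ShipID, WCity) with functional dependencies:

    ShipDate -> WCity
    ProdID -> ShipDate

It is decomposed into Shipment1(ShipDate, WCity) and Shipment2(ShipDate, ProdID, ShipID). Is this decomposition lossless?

Yes

Common attributes: Shipment1 ∩ Shipment2 = {ShipDate}.
Closure of {ShipDate}: ShipDate → WCity applies, adding WCity. So (ShipDate)⁺ = {ShipDate, WCity}.
This closure contains every attribute of Shipment1, so Shipment1 ∩ Shipment2 → Shipment1. The join is lossless.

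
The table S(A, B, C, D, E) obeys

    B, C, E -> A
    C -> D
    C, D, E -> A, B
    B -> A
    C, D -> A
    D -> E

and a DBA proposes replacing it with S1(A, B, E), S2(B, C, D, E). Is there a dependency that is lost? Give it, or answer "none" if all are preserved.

none

B, C, E → A: restricted closure across fragments reaches A.
C → D lies within S2.
C, D, E → A, B: restricted closure across fragments reaches A, B.
B → A lies within S1.
C, D → A: restricted closure across fragments reaches A.
D → E lies within S2.
Every dependency is enforceable on the fragments, so the decomposition is dependency-preserving.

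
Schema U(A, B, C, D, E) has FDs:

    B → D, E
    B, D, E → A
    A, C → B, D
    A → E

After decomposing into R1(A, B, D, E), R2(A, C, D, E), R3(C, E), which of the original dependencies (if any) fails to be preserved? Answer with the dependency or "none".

A, C → B, D

Check A, C → B, D: no single fragment contains all of {A, B, C, D}, and the restricted closure of {A, C} across the fragments never reaches {B, D}.
B → D, E is preserved.
B, D, E → A is preserved.
A → E is preserved.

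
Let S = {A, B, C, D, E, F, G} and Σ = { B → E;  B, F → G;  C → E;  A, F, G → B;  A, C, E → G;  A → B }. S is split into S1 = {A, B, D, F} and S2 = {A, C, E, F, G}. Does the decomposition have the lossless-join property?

Common attributes: S1 ∩ S2 = {A, F}.
Closure of {A, F}: A → B applies, adding B; B → E applies, adding E; B, F → G applies, adding G. So (A, F)⁺ = {A, B, E, F, G}.
The closure contains neither all of S1 = {A, B, D, F} nor all of S2 = {A, C, E, F, G}, so the common attributes are not a superkey of either fragment. The join is lossy.

No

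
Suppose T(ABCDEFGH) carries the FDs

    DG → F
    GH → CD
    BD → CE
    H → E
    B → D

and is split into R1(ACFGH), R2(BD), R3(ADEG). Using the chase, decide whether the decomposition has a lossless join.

Chase test. Columns are ABCDEFGH; row i has aⱼ where attribute j ∈ Ri, else bᵢⱼ.
Initial tableau (one row per fragment):
  row 1: a1 b12 a3 b14 b15 a6 a7 a8
  row 2: b21 a2 b23 a4 b25 b26 b27 b28
  row 3: a1 b32 b33 a4 a5 b36 a7 b38
No row becomes fully distinguished — the join is lossy.

No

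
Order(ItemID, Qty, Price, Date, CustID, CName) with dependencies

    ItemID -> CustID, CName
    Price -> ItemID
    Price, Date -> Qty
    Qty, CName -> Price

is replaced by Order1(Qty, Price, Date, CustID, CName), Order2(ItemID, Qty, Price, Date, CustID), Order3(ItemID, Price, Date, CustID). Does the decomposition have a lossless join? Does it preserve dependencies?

lossless but not dependency-preserving

Lossless test (chase): Rows 2 and 3 agree on ItemID; apply ItemID→CustID, CName and equate their CustID, CName entries. Rows 1 and 2 agree on Price; apply Price→ItemID and equate their ItemID entries. Rows 1 and 3 agree on Price, Date; apply Price, Date→Qty and equate their Qty entries. Rows 1 and 2 agree on ItemID; apply ItemID→CustID, CName and equate their CustID, CName entries. Row 1 is now all distinguished symbols — the join is lossless.
Dependency preservation: the restricted closure of {ItemID} across the fragments never reaches {CustID, CName}, so ItemID → CustID, CName cannot be enforced without a join — not preserved.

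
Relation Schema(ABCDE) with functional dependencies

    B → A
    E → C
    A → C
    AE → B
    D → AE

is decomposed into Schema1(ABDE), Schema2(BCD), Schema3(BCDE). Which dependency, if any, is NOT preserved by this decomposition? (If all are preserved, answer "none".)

A → C

Check A → C: no single fragment contains all of {AC}, and the restricted closure of {A} across the fragments never reaches {C}.
B → A is preserved.
E → C is preserved.
AE → B is preserved.
D → AE is preserved.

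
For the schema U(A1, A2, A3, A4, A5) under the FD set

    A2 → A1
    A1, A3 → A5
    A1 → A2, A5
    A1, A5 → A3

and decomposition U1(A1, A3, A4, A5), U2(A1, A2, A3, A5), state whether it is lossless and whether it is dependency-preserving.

Lossless test: (A1, A3, A5)⁺ = {A1, A2, A3, A5}, which contains all of one fragment — lossless.
Dependency preservation: every FD's attributes lie within a single fragment, so each can be enforced locally — preserved.

lossless and dependency-preserving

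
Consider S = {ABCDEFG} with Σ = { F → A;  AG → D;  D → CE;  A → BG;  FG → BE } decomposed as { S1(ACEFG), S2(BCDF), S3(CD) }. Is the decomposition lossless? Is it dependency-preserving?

lossless but not dependency-preserving

Lossless test (chase): Rows 1 and 2 agree on F; apply F→A and equate their A entries. Rows 2 and 3 agree on D; apply D→CE and equate their CE entries. Rows 1 and 2 agree on A; apply A→BG and equate their BG entries. Rows 1 and 2 agree on FG; apply FG→BE and equate their BE entries. Rows 1 and 2 agree on AG; apply AG→D and equate their D entries. Row 1 is now all distinguished symbols — the join is lossless.
Dependency preservation: the restricted closure of {AG} across the fragments never reaches {D}, so AG → D cannot be enforced without a join — not preserved.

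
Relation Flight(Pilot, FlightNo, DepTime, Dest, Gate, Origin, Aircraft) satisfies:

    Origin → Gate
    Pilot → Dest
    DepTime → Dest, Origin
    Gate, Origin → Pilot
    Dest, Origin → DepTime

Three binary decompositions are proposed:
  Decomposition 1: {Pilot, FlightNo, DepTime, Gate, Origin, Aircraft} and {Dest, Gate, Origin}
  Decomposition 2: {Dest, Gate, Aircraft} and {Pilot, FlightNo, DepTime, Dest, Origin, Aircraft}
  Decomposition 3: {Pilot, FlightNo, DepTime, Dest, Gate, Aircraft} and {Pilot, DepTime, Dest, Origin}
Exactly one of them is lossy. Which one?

Decomposition 2

Decomposition 1: common = {Gate, Origin}, closure = {Pilot, DepTime, Dest, Gate, Origin} → lossless.
Decomposition 2: common = {Dest, Aircraft}, closure = {Dest, Aircraft} → lossy.
Decomposition 3: common = {Pilot, DepTime, Dest}, closure = {Pilot, DepTime, Dest, Gate, Origin} → lossless.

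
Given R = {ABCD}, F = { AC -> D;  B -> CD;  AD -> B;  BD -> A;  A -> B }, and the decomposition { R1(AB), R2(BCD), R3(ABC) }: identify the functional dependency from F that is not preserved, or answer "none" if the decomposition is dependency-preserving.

none

AC → D: restricted closure across fragments reaches D.
B → CD lies within R2.
AD → B: restricted closure across fragments reaches B.
BD → A: restricted closure across fragments reaches A.
A → B lies within R1.
Every dependency is enforceable on the fragments, so the decomposition is dependency-preserving.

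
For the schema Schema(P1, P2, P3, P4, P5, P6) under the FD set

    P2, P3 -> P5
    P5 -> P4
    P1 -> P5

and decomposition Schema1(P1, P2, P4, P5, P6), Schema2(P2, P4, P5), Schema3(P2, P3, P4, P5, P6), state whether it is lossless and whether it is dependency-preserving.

Lossless test (chase): applying each FD to every pair of rows produces no changes in the tableau, so no row becomes fully distinguished — the join is lossy.
Dependency preservation: every FD's attributes lie within a single fragment, so each can be enforced locally — preserved.

lossy but dependency-preserving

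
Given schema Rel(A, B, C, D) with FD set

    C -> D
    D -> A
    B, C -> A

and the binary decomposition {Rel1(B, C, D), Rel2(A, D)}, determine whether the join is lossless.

Yes

Common attributes: Rel1 ∩ Rel2 = {D}.
Closure of {D}: D → A applies, adding A. So (D)⁺ = {A, D}.
This closure contains every attribute of Rel2, so Rel1 ∩ Rel2 → Rel2. The join is lossless.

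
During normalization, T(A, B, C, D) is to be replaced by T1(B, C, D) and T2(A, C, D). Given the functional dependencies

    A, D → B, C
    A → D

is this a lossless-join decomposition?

Common attributes: T1 ∩ T2 = {C, D}.
No dependency enlarges {C, D}, so (C, D)⁺ = {C, D}.
The closure contains neither all of T1 = {B, C, D} nor all of T2 = {A, C, D}, so the common attributes are not a superkey of either fragment. The join is lossy.

No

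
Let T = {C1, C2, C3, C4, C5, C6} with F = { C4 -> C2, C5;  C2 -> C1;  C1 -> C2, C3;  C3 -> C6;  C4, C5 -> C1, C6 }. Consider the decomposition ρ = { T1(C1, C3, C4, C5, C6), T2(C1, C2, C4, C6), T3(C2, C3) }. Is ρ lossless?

Chase test. Columns are C1, C2, C3, C4, C5, C6; row i has aⱼ where attribute j ∈ Ti, else bᵢⱼ.
Initial tableau (one row per fragment):
  row 1: a1 b12 a3 a4 a5 a6
  row 2: a1 a2 b23 a4 b25 a6
  row 3: b31 a2 a3 b34 b35 b36
Rows 1 and 2 agree on C4; apply C4→C2, C5 and equate their C2, C5 entries.
Rows 1 and 3 agree on C2; apply C2→C1 and equate their C1 entries.
Rows 1 and 2 agree on C1; apply C1→C2, C3 and equate their C2, C3 entries.
Rows 1 and 3 agree on C3; apply C3→C6 and equate their C6 entries.
Row 1 is now all distinguished symbols — the join is lossless.

Yes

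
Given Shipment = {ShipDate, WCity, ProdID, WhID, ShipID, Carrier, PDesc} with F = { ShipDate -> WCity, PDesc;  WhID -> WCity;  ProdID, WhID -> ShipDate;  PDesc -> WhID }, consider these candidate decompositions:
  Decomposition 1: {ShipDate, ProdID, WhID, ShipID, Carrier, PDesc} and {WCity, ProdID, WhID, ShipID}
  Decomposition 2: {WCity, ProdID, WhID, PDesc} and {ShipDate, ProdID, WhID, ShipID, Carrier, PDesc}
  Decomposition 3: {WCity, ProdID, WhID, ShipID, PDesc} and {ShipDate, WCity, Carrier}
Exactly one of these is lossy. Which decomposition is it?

Decomposition 1: common = {ProdID, WhID, ShipID}, closure = {ShipDate, WCity, ProdID, WhID, ShipID, PDesc} → lossless.
Decomposition 2: common = {ProdID, WhID, PDesc}, closure = {ShipDate, WCity, ProdID, WhID, PDesc} → lossless.
Decomposition 3: common = {WCity}, closure = {WCity} → lossy.

Decomposition 3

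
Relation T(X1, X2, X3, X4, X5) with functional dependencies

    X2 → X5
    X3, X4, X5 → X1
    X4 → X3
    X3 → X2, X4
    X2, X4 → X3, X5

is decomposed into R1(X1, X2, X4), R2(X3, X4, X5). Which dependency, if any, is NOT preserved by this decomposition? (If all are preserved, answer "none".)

Check X2 → X5: no single fragment contains all of {X2, X5}, and the restricted closure of {X2} across the fragments never reaches {X5}.
X3, X4, X5 → X1 is preserved.
X4 → X3 is preserved.
X3 → X2, X4 is preserved.
X2, X4 → X3, X5 is preserved.

X2 → X5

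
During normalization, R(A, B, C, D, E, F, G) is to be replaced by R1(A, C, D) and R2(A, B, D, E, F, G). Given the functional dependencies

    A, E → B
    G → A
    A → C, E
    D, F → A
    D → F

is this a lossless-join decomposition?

Yes

Common attributes: R1 ∩ R2 = {A, D}.
Closure of {A, D}: A → C, E applies, adding C, E; D → F applies, adding F; A, E → B applies, adding B. So (A, D)⁺ = {A, B, C, D, E, F}.
This closure contains every attribute of R1, so R1 ∩ R2 → R1. The join is lossless.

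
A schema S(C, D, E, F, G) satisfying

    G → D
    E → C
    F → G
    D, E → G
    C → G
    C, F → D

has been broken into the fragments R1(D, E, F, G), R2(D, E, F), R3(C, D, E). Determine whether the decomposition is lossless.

Yes

Chase test. Columns are C, D, E, F, G; row i has aⱼ where attribute j ∈ Ri, else bᵢⱼ.
Initial tableau (one row per fragment):
  row 1: b11 a2 a3 a4 a5
  row 2: b21 a2 a3 a4 b25
  row 3: a1 a2 a3 b34 b35
Rows 1 and 2 agree on E; apply E→C and equate their C entries.
Rows 1 and 3 agree on E; apply E→C and equate their C entries.
Rows 1 and 2 agree on F; apply F→G and equate their G entries.
Rows 1 and 3 agree on D, E; apply D, E→G and equate their G entries.
Row 1 is now all distinguished symbols — the join is lossless.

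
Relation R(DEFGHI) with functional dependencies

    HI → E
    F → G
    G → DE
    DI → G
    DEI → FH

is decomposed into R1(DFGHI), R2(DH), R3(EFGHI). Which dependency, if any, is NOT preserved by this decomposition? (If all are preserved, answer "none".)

HI → E lies within R3.
F → G lies within R1.
G → DE: restricted closure across fragments reaches DE.
DI → G lies within R1.
DEI → FH: restricted closure across fragments reaches FH.
Every dependency is enforceable on the fragments, so the decomposition is dependency-preserving.

none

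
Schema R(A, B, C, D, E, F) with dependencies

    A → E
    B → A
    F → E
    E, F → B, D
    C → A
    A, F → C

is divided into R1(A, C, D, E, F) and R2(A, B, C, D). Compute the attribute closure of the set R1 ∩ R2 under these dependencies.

A, C, D, E

R1 ∩ R2 = {A, C, D}.
A → E applies, adding E
Closure: {A, C, D, E}.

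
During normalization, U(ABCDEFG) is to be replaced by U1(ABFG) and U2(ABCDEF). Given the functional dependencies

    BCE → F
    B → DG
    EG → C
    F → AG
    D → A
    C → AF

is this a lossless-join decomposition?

Yes

Common attributes: U1 ∩ U2 = {ABF}.
Closure of {ABF}: B → DG applies, adding DG. So (ABF)⁺ = {ABDFG}.
This closure contains every attribute of U1, so U1 ∩ U2 → U1. The join is lossless.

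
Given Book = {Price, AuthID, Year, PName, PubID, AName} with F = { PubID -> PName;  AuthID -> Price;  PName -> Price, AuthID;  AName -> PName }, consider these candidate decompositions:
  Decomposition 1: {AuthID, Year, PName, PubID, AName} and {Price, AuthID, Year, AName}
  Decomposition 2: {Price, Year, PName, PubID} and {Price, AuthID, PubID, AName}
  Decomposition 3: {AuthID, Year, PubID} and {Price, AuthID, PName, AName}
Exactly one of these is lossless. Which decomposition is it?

Decomposition 1

Decomposition 1: common = {AuthID, Year, AName}, closure = {Price, AuthID, Year, PName, AName} → lossless.
Decomposition 2: common = {Price, PubID}, closure = {Price, AuthID, PName, PubID} → lossy.
Decomposition 3: common = {AuthID}, closure = {Price, AuthID} → lossy.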